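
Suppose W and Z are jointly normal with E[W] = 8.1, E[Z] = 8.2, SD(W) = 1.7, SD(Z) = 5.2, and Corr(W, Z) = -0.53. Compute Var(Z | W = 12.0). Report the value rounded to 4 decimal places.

19.4445

For a bivariate normal, Var(Z | W=x) = σ_Z²(1 − ρ²).
Var(Z | W=12.0) = (5.2)²·(1 − (-0.53)²) = 27.04·0.7191 = 19.4445.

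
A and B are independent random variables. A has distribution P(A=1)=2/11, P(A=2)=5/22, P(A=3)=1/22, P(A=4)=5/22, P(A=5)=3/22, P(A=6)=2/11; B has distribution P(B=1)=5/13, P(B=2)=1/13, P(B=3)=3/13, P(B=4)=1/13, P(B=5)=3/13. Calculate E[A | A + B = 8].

14/3

P(A + B = 8) = 21/286.
Summing A·P(x,y) over outcomes with A + B = 8 gives 49/143.
E[A | A + B = 8] = (49/143) / (21/286) = 14/3.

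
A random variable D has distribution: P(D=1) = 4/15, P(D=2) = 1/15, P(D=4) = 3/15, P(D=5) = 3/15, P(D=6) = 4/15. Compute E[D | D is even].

P(D is even) = 8/15.
Σ over the event: 2·1/15 + 4·1/5 + 6·4/15 = 38/15.
E[D | D is even] = (38/15) / (8/15) = 19/4.

19/4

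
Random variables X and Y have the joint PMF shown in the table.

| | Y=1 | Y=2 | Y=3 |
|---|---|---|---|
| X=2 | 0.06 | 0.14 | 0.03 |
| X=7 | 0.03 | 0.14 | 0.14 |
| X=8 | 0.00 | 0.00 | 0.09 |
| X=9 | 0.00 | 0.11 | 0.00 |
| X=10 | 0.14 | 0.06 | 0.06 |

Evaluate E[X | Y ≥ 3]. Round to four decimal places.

P(Y ≥ 3) = 0.32.
Σ X·P over the event = 2·(0.03) + 7·(0.14) + 8·(0.09) + 10·(0.06) = 2.36.
E[X | Y ≥ 3] = (2.36) / (0.32) = 7.3750.

7.3750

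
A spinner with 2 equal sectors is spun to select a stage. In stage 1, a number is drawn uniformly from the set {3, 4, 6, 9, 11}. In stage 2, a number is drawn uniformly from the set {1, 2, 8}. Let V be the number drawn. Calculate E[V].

77/15

E[V | stage 1] = (3+4+6+9+11)/5 = 33/5.
E[V | stage 2] = (1+2+8)/3 = 11/3.
By the law of total expectation,
E[V] = (1/2)·(33/5) + (1/2)·(11/3) = 77/15.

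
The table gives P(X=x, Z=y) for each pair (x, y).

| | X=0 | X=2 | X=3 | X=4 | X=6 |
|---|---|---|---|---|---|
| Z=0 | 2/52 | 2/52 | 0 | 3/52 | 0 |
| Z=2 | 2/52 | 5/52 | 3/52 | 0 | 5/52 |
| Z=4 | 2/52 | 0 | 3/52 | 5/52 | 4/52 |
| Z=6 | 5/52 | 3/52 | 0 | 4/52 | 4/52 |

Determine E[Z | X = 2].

P(X = 2) = 5/26.
Summing Z·P(X=x,Z=y) over the conditioning event gives 7/13.
E[Z | X = 2] = (7/13) / (5/26) = 14/5.

14/5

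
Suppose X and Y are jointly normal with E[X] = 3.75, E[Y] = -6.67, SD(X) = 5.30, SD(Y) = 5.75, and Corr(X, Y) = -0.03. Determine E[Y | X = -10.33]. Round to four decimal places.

-6.2117

For a bivariate normal, E[Y | X=x] = μ_Y + ρ·(σ_Y/σ_X)·(x − μ_X).
E[Y | X=-10.33] = -6.67 + (-0.03)·(5.75/5.30)·(-10.33 − (3.75)) = -6.67 + (-0.032547)·(-14.08) = -6.2117.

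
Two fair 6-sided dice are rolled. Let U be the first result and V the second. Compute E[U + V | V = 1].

9/2

Outcomes with V = 1: (1,1), (2,1), (3,1), (4,1), (5,1), (6,1), each with probability 1/36.
E[U + V | V = 1] = (2 + 3 + 4 + 5 + 6 + 7) / 6 = 9/2.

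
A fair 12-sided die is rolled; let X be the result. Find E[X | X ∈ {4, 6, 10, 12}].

P(X ∈ {4, 6, 10, 12}) = 1/3.
Σ over the event: 4·1/12 + 6·1/12 + 10·1/12 + 12·1/12 = 8/3.
E[X | X ∈ {4, 6, 10, 12}] = (8/3) / (1/3) = 8.

8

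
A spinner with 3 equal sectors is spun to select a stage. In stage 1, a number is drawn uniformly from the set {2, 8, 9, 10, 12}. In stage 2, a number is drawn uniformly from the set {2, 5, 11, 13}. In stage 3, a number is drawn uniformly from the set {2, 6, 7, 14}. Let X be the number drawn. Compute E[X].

E[X | stage 1] = (2+8+9+10+12)/5 = 41/5.
E[X | stage 2] = (2+5+11+13)/4 = 31/4.
E[X | stage 3] = (2+6+7+14)/4 = 29/4.
E[X] = (1/3)·(41/5) + (1/3)·(31/4) + (1/3)·(29/4) = 116/15.

116/15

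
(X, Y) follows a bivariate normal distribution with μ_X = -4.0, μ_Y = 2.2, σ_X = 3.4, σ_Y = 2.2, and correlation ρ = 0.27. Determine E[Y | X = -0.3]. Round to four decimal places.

E[Y | X=x] = μ_Y + ρ(σ_Y/σ_X)(x − μ_X) for jointly normal variables.
E[Y | X=-0.3] = 2.2 + (0.27)·(2.2/3.4)·(-0.3 − (-4.0)) = 2.2 + (0.17471)·(3.7) = 2.8464.

2.8464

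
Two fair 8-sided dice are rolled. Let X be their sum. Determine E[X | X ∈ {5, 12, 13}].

P(X ∈ {5, 12, 13}) = 13/64.
Σ over the event: 5·1/16 + 12·5/64 + 13·1/16 = 33/16.
E[X | X ∈ {5, 12, 13}] = (33/16) / (13/64) = 132/13.

132/13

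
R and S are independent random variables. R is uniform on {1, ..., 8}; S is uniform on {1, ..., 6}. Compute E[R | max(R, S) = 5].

Outcomes with max(R, S) = 5: (1,5), (2,5), (3,5), (4,5), (5,1), (5,2), (5,3), (5,4), (5,5), each with probability 1/48.
E[R | max(R, S) = 5] = (1 + 2 + 3 + 4 + 5 + 5 + 5 + 5 + 5) / 9 = 35/9.

35/9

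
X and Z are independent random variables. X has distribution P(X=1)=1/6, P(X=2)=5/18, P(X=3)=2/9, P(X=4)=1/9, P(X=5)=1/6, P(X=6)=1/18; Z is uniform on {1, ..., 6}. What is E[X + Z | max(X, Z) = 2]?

44/13

P(max(X, Z) = 2) = 13/108.
Summing (X+Z)·P(x,y) over outcomes with max(X, Z) = 2 gives 11/27.
E[X + Z | max(X, Z) = 2] = (11/27) / (13/108) = 44/13.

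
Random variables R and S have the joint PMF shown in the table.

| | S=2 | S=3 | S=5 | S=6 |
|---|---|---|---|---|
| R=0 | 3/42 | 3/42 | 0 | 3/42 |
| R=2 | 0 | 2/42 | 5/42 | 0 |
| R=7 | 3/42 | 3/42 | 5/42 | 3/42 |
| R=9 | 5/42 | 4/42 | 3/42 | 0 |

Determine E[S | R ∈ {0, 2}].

4

P(R ∈ {0, 2}) = 8/21.
Σ S·P over the event = 2·(3/42) + 3·(3/42) + 6·(3/42) + 3·(2/42) + 5·(5/42) = 32/21.
E[S | R ∈ {0, 2}] = (32/21) / (8/21) = 4.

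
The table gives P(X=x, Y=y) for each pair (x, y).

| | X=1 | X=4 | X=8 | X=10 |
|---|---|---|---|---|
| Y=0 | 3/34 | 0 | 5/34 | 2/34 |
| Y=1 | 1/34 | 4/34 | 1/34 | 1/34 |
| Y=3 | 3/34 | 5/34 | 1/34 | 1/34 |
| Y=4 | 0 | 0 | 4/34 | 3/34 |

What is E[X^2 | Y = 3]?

247/10

P(Y = 3) = 5/17.
Σ X^2·P over the event = 1·(3/34) + 16·(5/34) + 64·(1/34) + 100·(1/34) = 247/34.
E[X^2 | Y = 3] = (247/34) / (5/17) = 247/10.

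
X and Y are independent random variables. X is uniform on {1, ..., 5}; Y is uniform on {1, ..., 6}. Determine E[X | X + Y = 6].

3

P(X + Y = 6) = 1/6.
Summing X·P(x,y) over outcomes with X + Y = 6 gives 1/2.
E[X | X + Y = 6] = (1/2) / (1/6) = 3.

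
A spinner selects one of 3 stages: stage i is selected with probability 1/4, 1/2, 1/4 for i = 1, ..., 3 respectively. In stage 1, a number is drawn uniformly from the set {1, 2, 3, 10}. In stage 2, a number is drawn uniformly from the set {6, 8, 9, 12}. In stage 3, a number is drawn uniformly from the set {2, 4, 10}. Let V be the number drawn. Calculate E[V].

161/24

E[V | stage 1] = (1+2+3+10)/4 = 4.
E[V | stage 2] = (6+8+9+12)/4 = 35/4.
E[V | stage 3] = (2+4+10)/3 = 16/3.
E[V] = (1/4)·(4) + (1/2)·(35/4) + (1/4)·(16/3) = 161/24.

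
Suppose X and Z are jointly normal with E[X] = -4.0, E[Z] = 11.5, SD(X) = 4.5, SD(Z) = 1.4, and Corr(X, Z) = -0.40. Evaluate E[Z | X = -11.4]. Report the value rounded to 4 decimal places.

For a bivariate normal, E[Z | X=x] = μ_Z + ρ·(σ_Z/σ_X)·(x − μ_X).
E[Z | X=-11.4] = 11.5 + (-0.40)·(1.4/4.5)·(-11.4 − (-4.0)) = 11.5 + (-0.12444)·(-7.4) = 12.4209.

12.4209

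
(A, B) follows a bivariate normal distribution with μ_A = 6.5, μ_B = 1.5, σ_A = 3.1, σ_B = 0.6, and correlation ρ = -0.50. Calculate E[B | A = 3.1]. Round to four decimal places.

E[B | A=x] = μ_B + ρ(σ_B/σ_A)(x − μ_A) for jointly normal variables.
E[B | A=3.1] = 1.5 + (-0.50)·(0.6/3.1)·(3.1 − (6.5)) = 1.5 + (-0.096774)·(-3.4) = 1.8290.

1.8290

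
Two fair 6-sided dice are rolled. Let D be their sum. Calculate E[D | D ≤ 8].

76/13

P(D ≤ 8) = 13/18.
Σ over the event: 2·1/36 + 3·1/18 + 4·1/12 + 5·1/9 + 6·5/36 + 7·1/6 + 8·5/36 = 38/9.
E[D | D ≤ 8] = (38/9) / (13/18) = 76/13.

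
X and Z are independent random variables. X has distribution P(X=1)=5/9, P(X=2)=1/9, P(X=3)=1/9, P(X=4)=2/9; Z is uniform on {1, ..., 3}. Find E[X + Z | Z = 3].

P(Z = 3) = 1/3.
Summing (X+Z)·P(x,y) over outcomes with Z = 3 gives 5/3.
E[X + Z | Z = 3] = (5/3) / (1/3) = 5.

5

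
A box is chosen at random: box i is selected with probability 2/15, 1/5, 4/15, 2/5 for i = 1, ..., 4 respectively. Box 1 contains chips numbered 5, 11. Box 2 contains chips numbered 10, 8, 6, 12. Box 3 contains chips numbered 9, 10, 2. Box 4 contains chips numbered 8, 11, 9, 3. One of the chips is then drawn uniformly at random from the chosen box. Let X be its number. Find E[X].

E[X | box 1] = (5+11)/2 = 8.
E[X | box 2] = (10+8+6+12)/4 = 9.
E[X | box 3] = (9+10+2)/3 = 7.
E[X | box 4] = (8+11+9+3)/4 = 31/4.
E[X] = (2/15)·(8) + (1/5)·(9) + (4/15)·(7) + (2/5)·(31/4) = 47/6.

47/6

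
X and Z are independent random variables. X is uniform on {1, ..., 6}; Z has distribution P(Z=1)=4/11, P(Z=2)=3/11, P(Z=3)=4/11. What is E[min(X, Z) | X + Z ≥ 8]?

30/11

P(X + Z ≥ 8) = 1/6.
Summing min(X,Z)·P(x,y) over outcomes with X + Z ≥ 8 gives 5/11.
E[min(X, Z) | X + Z ≥ 8] = (5/11) / (1/6) = 30/11.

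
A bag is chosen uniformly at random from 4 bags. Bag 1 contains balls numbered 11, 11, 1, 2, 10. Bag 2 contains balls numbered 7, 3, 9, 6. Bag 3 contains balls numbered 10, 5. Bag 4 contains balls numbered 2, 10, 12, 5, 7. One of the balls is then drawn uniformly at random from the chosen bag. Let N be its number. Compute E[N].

559/80

E[N | bag 1] = (11+11+1+2+10)/5 = 7.
E[N | bag 2] = (7+3+9+6)/4 = 25/4.
E[N | bag 3] = (10+5)/2 = 15/2.
E[N | bag 4] = (2+10+12+5+7)/5 = 36/5.
By the law of total expectation,
E[N] = (1/4)·(7) + (1/4)·(25/4) + (1/4)·(15/2) + (1/4)·(36/5) = 559/80.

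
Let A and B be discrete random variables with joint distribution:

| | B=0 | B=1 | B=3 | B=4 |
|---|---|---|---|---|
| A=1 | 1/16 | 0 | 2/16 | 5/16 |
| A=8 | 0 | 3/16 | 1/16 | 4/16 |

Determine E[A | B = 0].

P(B = 0) = 1/16.
Summing A·P(A=x,B=y) over the conditioning event gives 1/16.
E[A | B = 0] = (1/16) / (1/16) = 1.

1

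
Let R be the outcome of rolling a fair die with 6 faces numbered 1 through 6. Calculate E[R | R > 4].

Given R > 4, R is equally likely to be any of {5, 6}.
E[R | R > 4] = (5 + 6) / 2 = 11/2.

11/2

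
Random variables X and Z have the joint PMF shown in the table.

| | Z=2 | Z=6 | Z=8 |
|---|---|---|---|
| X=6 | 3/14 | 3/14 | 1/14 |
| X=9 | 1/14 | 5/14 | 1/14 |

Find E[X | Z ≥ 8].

15/2

P(Z ≥ 8) = 1/7.
Σ X·P over the event = 6·(1/14) + 9·(1/14) = 15/14.
E[X | Z ≥ 8] = (15/14) / (1/7) = 15/2.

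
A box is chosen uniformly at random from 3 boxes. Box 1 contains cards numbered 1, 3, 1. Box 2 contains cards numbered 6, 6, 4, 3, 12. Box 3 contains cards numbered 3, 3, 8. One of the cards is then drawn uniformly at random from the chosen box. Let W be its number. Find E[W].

E[W | box 1] = (1+3+1)/3 = 5/3.
E[W | box 2] = (6+6+4+3+12)/5 = 31/5.
E[W | box 3] = (3+3+8)/3 = 14/3.
E[W] = (1/3)·(5/3) + (1/3)·(31/5) + (1/3)·(14/3) = 188/45.

188/45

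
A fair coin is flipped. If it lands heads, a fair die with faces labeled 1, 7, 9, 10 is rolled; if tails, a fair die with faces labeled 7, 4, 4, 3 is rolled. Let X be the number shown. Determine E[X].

E[X | heads] = (1+7+9+10)/4 = 27/4.
E[X | tails] = (7+4+4+3)/4 = 9/2.
E[X] = (1/2)·(27/4) + (1/2)·(9/2) = 45/8.

45/8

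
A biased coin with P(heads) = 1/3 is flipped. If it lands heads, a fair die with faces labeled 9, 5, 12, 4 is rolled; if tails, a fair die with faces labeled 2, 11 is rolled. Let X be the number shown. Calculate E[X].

E[X | heads] = (9+5+12+4)/4 = 15/2.
E[X | tails] = (2+11)/2 = 13/2.
By the law of total expectation,
E[X] = (1/3)·(15/2) + (2/3)·(13/2) = 41/6.

41/6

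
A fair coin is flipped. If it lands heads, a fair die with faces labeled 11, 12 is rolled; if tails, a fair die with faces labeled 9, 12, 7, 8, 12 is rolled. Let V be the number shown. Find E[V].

E[V | heads] = (11+12)/2 = 23/2.
E[V | tails] = (9+12+7+8+12)/5 = 48/5.
E[V] = (1/2)·(23/2) + (1/2)·(48/5) = 211/20.

211/20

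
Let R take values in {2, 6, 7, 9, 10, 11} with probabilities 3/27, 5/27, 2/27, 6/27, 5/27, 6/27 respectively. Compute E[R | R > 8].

P(R > 8) = 17/27.
Σ over the event: 9·2/9 + 10·5/27 + 11·2/9 = 170/27.
E[R | R > 8] = (170/27) / (17/27) = 10.

10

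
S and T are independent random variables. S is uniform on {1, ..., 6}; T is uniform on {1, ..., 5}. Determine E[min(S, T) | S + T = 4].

4/3

Outcomes with S + T = 4: (1,3), (2,2), (3,1), each with probability 1/30.
E[min(S, T) | S + T = 4] = (1 + 2 + 1) / 3 = 4/3.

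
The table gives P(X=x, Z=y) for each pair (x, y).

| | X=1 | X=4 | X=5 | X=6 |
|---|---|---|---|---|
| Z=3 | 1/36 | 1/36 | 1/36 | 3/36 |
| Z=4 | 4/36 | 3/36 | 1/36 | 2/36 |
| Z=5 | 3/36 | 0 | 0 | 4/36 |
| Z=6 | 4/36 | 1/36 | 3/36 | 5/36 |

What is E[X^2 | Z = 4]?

P(Z = 4) = 5/18.
Σ X^2·P over the event = 1·(4/36) + 16·(3/36) + 25·(1/36) + 36·(2/36) = 149/36.
E[X^2 | Z = 4] = (149/36) / (5/18) = 149/10.

149/10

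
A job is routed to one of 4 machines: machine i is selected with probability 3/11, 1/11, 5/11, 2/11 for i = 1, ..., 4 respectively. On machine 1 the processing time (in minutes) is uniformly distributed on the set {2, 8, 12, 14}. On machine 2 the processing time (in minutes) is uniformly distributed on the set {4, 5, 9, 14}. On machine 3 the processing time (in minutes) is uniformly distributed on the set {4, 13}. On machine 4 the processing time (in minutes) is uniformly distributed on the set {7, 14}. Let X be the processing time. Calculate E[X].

E[X | machine 1] = (2+8+12+14)/4 = 9.
E[X | machine 2] = (4+5+9+14)/4 = 8.
E[X | machine 3] = (4+13)/2 = 17/2.
E[X | machine 4] = (7+14)/2 = 21/2.
E[X] = (3/11)·(9) + (1/11)·(8) + (5/11)·(17/2) + (2/11)·(21/2) = 197/22.

197/22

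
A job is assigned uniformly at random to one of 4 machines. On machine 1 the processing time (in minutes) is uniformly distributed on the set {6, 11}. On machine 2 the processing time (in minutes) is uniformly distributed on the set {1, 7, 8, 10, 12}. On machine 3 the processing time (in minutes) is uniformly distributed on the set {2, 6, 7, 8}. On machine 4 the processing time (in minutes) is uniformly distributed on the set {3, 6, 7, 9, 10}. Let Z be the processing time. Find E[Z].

E[Z | machine 1] = (6+11)/2 = 17/2.
E[Z | machine 2] = (1+7+8+10+12)/5 = 38/5.
E[Z | machine 3] = (2+6+7+8)/4 = 23/4.
E[Z | machine 4] = (3+6+7+9+10)/5 = 7.
E[Z] = (1/4)·(17/2) + (1/4)·(38/5) + (1/4)·(23/4) + (1/4)·(7) = 577/80.

577/80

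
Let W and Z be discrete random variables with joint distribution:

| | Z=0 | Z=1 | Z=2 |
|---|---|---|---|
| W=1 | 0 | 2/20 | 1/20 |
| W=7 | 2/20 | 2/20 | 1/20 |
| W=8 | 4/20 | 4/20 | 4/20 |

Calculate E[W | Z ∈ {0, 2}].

43/6

P(Z ∈ {0, 2}) = 3/5.
Summing W·P(W=x,Z=y) over the conditioning event gives 43/10.
E[W | Z ∈ {0, 2}] = (43/10) / (3/5) = 43/6.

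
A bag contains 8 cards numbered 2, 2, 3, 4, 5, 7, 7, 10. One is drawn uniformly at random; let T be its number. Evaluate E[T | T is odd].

P(T is odd) = 1/2.
Σ over the event: 3·1/8 + 5·1/8 + 7·1/4 = 11/4.
E[T | T is odd] = (11/4) / (1/2) = 11/2.

11/2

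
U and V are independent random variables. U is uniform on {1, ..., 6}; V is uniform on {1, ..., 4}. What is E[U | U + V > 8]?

P(U + V > 8) = 1/8.
Summing U·P(x,y) over outcomes with U + V > 8 gives 17/24.
E[U | U + V > 8] = (17/24) / (1/8) = 17/3.

17/3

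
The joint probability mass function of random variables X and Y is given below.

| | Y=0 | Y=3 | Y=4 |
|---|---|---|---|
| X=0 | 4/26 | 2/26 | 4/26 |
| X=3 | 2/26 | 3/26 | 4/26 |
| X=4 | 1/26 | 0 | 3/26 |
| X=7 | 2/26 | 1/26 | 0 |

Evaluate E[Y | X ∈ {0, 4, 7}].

P(X ∈ {0, 4, 7}) = 17/26.
Σ Y·P over the event = 0·(4/26) + 3·(2/26) + 4·(4/26) + 0·(1/26) + 4·(3/26) + 0·(2/26) + 3·(1/26) = 37/26.
E[Y | X ∈ {0, 4, 7}] = (37/26) / (17/26) = 37/17.

37/17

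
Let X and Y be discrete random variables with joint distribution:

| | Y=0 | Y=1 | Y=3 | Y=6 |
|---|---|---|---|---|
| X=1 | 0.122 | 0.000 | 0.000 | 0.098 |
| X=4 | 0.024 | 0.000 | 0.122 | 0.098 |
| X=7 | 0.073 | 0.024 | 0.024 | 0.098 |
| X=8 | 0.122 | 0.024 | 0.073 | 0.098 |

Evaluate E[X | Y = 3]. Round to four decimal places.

5.6621

P(Y = 3) = 0.219.
Σ X·P over the event = 4·(0.122) + 7·(0.024) + 8·(0.073) = 1.240.
E[X | Y = 3] = (1.240) / (0.219) = 5.6621.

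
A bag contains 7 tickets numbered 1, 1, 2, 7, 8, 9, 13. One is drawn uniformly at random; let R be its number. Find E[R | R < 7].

P(R < 7) = 3/7.
Σ over the event: 1·2/7 + 2·1/7 = 4/7.
E[R | R < 7] = (4/7) / (3/7) = 4/3.

4/3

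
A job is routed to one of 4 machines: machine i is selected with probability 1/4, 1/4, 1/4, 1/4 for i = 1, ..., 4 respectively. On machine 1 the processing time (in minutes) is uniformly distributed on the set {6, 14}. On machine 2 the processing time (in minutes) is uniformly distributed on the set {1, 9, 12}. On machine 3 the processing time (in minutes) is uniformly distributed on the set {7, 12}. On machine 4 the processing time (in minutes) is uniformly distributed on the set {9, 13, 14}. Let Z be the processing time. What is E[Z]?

233/24

E[Z | machine 1] = (6+14)/2 = 10.
E[Z | machine 2] = (1+9+12)/3 = 22/3.
E[Z | machine 3] = (7+12)/2 = 19/2.
E[Z | machine 4] = (9+13+14)/3 = 12.
E[Z] = (1/4)·(10) + (1/4)·(22/3) + (1/4)·(19/2) + (1/4)·(12) = 233/24.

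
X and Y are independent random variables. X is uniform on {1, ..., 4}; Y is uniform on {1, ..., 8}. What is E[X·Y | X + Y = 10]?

61/3

Outcomes with X + Y = 10: (2,8), (3,7), (4,6), each with probability 1/32.
E[X·Y | X + Y = 10] = (16 + 21 + 24) / 3 = 61/3.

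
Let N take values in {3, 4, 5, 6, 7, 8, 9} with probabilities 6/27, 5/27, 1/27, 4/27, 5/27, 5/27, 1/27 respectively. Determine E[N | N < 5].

38/11

P(N < 5) = 11/27.
Σ over the event: 3·2/9 + 4·5/27 = 38/27.
E[N | N < 5] = (38/27) / (11/27) = 38/11.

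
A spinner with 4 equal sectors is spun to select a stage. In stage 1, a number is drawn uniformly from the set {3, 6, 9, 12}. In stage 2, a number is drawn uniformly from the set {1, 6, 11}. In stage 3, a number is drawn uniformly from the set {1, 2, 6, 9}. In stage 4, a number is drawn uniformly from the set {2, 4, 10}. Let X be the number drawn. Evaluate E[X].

35/6

E[X | stage 1] = (3+6+9+12)/4 = 15/2.
E[X | stage 2] = (1+6+11)/3 = 6.
E[X | stage 3] = (1+2+6+9)/4 = 9/2.
E[X | stage 4] = (2+4+10)/3 = 16/3.
E[X] = (1/4)·(15/2) + (1/4)·(6) + (1/4)·(9/2) + (1/4)·(16/3) = 35/6.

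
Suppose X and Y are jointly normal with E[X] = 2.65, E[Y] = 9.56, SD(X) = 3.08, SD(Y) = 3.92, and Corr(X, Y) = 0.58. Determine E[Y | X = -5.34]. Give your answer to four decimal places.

E[Y | X=x] = μ_Y + ρ(σ_Y/σ_X)(x − μ_X) for jointly normal variables.
E[Y | X=-5.34] = 9.56 + (0.58)·(3.92/3.08)·(-5.34 − (2.65)) = 9.56 + (0.73818)·(-7.99) = 3.6619.

3.6619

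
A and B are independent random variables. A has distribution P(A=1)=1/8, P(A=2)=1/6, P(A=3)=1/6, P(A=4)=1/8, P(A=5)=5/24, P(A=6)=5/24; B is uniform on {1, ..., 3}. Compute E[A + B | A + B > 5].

P(A + B > 5) = 5/9.
Summing (A+B)·P(x,y) over outcomes with A + B > 5 gives 4.
E[A + B | A + B > 5] = (4) / (5/9) = 36/5.

36/5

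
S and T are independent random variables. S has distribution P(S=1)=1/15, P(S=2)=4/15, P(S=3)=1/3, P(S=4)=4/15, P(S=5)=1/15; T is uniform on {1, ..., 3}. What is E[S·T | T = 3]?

9

P(T = 3) = 1/3.
Summing ST·P(x,y) over outcomes with T = 3 gives 3.
E[S·T | T = 3] = (3) / (1/3) = 9.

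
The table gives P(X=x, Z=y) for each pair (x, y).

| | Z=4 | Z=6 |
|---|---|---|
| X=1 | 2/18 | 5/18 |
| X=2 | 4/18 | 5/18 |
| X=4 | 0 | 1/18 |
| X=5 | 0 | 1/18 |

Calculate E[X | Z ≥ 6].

2

P(Z ≥ 6) = 2/3.
Σ X·P over the event = 1·(5/18) + 2·(5/18) + 4·(1/18) + 5·(1/18) = 4/3.
E[X | Z ≥ 6] = (4/3) / (2/3) = 2.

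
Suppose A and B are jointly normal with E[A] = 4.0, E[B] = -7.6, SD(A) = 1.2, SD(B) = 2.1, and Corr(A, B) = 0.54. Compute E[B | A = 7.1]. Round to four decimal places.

For a bivariate normal, E[B | A=x] = μ_B + ρ·(σ_B/σ_A)·(x − μ_A).
E[B | A=7.1] = -7.6 + (0.54)·(2.1/1.2)·(7.1 − (4.0)) = -7.6 + (0.945)·(3.1) = -4.6705.

-4.6705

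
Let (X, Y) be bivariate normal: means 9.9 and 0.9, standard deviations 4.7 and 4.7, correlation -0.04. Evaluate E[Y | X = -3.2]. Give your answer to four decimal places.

For a bivariate normal, E[Y | X=x] = μ_Y + ρ·(σ_Y/σ_X)·(x − μ_X).
E[Y | X=-3.2] = 0.9 + (-0.04)·(4.7/4.7)·(-3.2 − (9.9)) = 0.9 + (-0.04)·(-13.1) = 1.4240.

1.4240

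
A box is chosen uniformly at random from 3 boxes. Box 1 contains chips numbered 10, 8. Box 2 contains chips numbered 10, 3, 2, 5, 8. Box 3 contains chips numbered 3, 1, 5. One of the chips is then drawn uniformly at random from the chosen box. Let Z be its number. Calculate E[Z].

88/15

E[Z | box 1] = (10+8)/2 = 9.
E[Z | box 2] = (10+3+2+5+8)/5 = 28/5.
E[Z | box 3] = (3+1+5)/3 = 3.
By the law of total expectation,
E[Z] = (1/3)·(9) + (1/3)·(28/5) + (1/3)·(3) = 88/15.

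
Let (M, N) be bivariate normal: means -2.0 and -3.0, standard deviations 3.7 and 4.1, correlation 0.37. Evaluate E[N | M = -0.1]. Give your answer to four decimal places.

For a bivariate normal, E[N | M=x] = μ_N + ρ·(σ_N/σ_M)·(x − μ_M).
E[N | M=-0.1] = -3.0 + (0.37)·(4.1/3.7)·(-0.1 − (-2.0)) = -3.0 + (0.41)·(1.9) = -2.2210.

-2.2210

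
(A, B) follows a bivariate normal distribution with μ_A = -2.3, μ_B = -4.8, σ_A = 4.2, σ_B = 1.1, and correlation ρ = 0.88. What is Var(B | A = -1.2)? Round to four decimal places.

Var(B | A=x) = (1 − ρ²)·σ_B².
Var(B | A=-1.2) = (1.1)²·(1 − (0.88)²) = 1.21·0.2256 = 0.2730.

0.2730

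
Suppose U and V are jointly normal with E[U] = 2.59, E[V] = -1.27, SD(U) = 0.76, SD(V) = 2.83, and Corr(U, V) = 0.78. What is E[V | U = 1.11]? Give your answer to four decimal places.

-5.5686

For a bivariate normal, E[V | U=x] = μ_V + ρ·(σ_V/σ_U)·(x − μ_U).
E[V | U=1.11] = -1.27 + (0.78)·(2.83/0.76)·(1.11 − (2.59)) = -1.27 + (2.90447)·(-1.48) = -5.5686.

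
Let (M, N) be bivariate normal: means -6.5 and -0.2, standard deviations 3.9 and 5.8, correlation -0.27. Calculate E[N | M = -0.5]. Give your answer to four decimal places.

-2.6092

E[N | M=x] = μ_N + ρ(σ_N/σ_M)(x − μ_M) for jointly normal variables.
E[N | M=-0.5] = -0.2 + (-0.27)·(5.8/3.9)·(-0.5 − (-6.5)) = -0.2 + (-0.40154)·(6) = -2.6092.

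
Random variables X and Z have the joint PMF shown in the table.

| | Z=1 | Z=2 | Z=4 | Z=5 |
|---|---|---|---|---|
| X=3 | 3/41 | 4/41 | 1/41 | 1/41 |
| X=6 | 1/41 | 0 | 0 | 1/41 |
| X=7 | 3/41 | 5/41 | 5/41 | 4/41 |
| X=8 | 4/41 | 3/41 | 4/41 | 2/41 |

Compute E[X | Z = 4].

P(Z = 4) = 10/41.
Σ X·P over the event = 3·(1/41) + 7·(5/41) + 8·(4/41) = 70/41.
E[X | Z = 4] = (70/41) / (10/41) = 7.

7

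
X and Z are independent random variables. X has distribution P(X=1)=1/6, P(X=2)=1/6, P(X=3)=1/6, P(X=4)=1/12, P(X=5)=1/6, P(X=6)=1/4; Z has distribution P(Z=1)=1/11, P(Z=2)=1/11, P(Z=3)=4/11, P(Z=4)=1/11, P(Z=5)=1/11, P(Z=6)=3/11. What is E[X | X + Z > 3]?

P(X + Z > 3) = 21/22.
Summing X·P(x,y) over outcomes with X + Z > 3 gives 119/33.
E[X | X + Z > 3] = (119/33) / (21/22) = 34/9.

34/9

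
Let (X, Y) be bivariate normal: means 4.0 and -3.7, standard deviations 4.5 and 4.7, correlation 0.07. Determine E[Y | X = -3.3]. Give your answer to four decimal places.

-4.2337

E[Y | X=x] = μ_Y + ρ(σ_Y/σ_X)(x − μ_X) for jointly normal variables.
E[Y | X=-3.3] = -3.7 + (0.07)·(4.7/4.5)·(-3.3 − (4.0)) = -3.7 + (0.073111)·(-7.3) = -4.2337.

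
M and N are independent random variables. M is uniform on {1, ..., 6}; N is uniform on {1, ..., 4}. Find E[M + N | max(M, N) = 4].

Outcomes with max(M, N) = 4: (1,4), (2,4), (3,4), (4,1), (4,2), (4,3), (4,4), each with probability 1/24.
E[M + N | max(M, N) = 4] = (5 + 6 + 7 + 5 + 6 + 7 + 8) / 7 = 44/7.

44/7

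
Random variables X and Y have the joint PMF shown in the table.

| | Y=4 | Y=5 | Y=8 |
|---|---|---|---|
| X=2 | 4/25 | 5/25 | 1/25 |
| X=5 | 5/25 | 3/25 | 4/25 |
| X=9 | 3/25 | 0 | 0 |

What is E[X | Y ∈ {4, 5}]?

17/4

P(Y ∈ {4, 5}) = 4/5.
Summing X·P(X=x,Y=y) over the conditioning event gives 17/5.
E[X | Y ∈ {4, 5}] = (17/5) / (4/5) = 17/4.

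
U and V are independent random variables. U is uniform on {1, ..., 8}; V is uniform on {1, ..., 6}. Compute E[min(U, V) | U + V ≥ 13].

17/3

Outcomes with U + V ≥ 13: (7,6), (8,5), (8,6), each with probability 1/48.
E[min(U, V) | U + V ≥ 13] = (6 + 5 + 6) / 3 = 17/3.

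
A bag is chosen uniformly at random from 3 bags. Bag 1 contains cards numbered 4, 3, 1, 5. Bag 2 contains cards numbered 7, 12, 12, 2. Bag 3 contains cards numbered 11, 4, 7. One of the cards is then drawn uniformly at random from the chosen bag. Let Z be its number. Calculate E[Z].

113/18

E[Z | bag 1] = (4+3+1+5)/4 = 13/4.
E[Z | bag 2] = (7+12+12+2)/4 = 33/4.
E[Z | bag 3] = (11+4+7)/3 = 22/3.
E[Z] = (1/3)·(13/4) + (1/3)·(33/4) + (1/3)·(22/3) = 113/18.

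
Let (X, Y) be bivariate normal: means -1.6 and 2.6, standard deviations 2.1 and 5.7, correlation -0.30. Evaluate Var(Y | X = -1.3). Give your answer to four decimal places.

Var(Y | X=x) = (1 − ρ²)·σ_Y².
Var(Y | X=-1.3) = (5.7)²·(1 − (-0.30)²) = 32.49·0.91 = 29.5659.

29.5659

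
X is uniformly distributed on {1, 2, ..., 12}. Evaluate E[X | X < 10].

5

Given X < 10, X is equally likely to be any of {1, 2, 3, 4, 5, 6, 7, 8, 9}.
E[X | X < 10] = (1 + 2 + 3 + 4 + 5 + 6 + 7 + 8 + 9) / 9 = 5.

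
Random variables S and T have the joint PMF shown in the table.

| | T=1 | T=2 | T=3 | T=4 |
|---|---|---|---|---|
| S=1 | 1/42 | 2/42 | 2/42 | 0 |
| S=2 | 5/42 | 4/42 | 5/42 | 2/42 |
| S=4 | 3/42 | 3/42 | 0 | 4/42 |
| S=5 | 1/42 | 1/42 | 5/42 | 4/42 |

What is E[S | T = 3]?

P(T = 3) = 2/7.
Σ S·P over the event = 1·(2/42) + 2·(5/42) + 5·(5/42) = 37/42.
E[S | T = 3] = (37/42) / (2/7) = 37/12.

37/12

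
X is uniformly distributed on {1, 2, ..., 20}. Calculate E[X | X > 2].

23/2

P(X > 2) = 9/10.
E[X | X > 2] = (207/20) / (9/10) = 23/2.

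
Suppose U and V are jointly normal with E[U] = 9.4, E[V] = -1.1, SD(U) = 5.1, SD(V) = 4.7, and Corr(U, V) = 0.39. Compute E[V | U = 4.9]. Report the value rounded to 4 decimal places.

The regression of V on U has slope ρ·σ_V/σ_U and passes through (μ_U, μ_V).
E[V | U=4.9] = -1.1 + (0.39)·(4.7/5.1)·(4.9 − (9.4)) = -1.1 + (0.359412)·(-4.5) = -2.7174.

-2.7174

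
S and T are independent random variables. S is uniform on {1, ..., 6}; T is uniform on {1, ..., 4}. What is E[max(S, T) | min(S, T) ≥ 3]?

37/8

Outcomes with min(S, T) ≥ 3: (3,3), (3,4), (4,3), (4,4), (5,3), (5,4), (6,3), (6,4), each with probability 1/24.
E[max(S, T) | min(S, T) ≥ 3] = (3 + 4 + 4 + 4 + 5 + 5 + 6 + 6) / 8 = 37/8.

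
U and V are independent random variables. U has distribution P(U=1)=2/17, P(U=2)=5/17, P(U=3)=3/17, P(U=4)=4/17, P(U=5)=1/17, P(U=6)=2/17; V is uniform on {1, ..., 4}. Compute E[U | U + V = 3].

P(U + V = 3) = 7/68.
Summing U·P(x,y) over outcomes with U + V = 3 gives 3/17.
E[U | U + V = 3] = (3/17) / (7/68) = 12/7.

12/7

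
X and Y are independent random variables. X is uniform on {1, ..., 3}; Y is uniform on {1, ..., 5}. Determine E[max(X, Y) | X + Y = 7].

9/2

P(X + Y = 7) = 2/15.
Summing max(X,Y)·P(x,y) over outcomes with X + Y = 7 gives 3/5.
E[max(X, Y) | X + Y = 7] = (3/5) / (2/15) = 9/2.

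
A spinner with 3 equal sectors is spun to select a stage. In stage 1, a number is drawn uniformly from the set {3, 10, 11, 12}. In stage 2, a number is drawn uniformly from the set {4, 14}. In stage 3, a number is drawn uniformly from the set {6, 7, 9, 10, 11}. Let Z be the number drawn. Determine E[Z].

133/15

E[Z | stage 1] = (3+10+11+12)/4 = 9.
E[Z | stage 2] = (4+14)/2 = 9.
E[Z | stage 3] = (6+7+9+10+11)/5 = 43/5.
By the law of total expectation,
E[Z] = (1/3)·(9) + (1/3)·(9) + (1/3)·(43/5) = 133/15.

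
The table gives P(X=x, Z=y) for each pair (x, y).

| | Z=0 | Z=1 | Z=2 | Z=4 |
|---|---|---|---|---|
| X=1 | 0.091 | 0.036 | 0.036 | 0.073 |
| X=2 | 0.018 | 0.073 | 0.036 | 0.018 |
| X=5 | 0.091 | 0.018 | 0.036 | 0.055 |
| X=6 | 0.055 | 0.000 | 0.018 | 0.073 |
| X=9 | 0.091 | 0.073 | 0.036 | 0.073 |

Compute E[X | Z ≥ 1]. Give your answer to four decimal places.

P(Z ≥ 1) = 0.654.
Summing X·P(X=x,Z=y) over the conditioning event gives 3.128.
E[X | Z ≥ 1] = (3.128) / (0.654) = 4.7829.

4.7829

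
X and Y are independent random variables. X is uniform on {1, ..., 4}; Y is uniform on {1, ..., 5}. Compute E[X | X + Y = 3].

3/2

Outcomes with X + Y = 3: (1,2), (2,1), each with probability 1/20.
E[X | X + Y = 3] = (1 + 2) / 2 = 3/2.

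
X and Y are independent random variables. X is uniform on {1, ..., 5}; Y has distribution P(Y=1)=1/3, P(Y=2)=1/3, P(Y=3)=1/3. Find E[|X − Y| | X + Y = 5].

P(X + Y = 5) = 1/5.
Summing |X−Y|·P(x,y) over outcomes with X + Y = 5 gives 1/3.
E[|X − Y| | X + Y = 5] = (1/3) / (1/5) = 5/3.

5/3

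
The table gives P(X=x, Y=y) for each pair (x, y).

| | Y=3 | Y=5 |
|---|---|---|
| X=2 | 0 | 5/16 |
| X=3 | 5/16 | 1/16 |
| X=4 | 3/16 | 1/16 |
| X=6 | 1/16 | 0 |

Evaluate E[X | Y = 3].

P(Y = 3) = 9/16.
Summing X·P(X=x,Y=y) over the conditioning event gives 33/16.
E[X | Y = 3] = (33/16) / (9/16) = 11/3.

11/3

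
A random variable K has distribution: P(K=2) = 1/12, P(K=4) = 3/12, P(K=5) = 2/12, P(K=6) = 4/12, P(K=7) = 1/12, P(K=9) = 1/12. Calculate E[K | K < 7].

24/5

P(K < 7) = 5/6.
Σ over the event: 2·1/12 + 4·1/4 + 5·1/6 + 6·1/3 = 4.
E[K | K < 7] = (4) / (5/6) = 24/5.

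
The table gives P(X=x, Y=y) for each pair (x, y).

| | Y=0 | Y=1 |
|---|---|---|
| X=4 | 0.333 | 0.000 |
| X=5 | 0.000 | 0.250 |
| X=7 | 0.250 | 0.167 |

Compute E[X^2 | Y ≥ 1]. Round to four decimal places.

P(Y ≥ 1) = 0.417.
Σ X^2·P over the event = 25·(0.250) + 49·(0.167) = 14.433.
E[X^2 | Y ≥ 1] = (14.433) / (0.417) = 34.6115.

34.6115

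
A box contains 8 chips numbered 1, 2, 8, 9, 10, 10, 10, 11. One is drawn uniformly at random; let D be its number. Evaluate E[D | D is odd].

P(D is odd) = 3/8.
Σ over the event: 1·1/8 + 9·1/8 + 11·1/8 = 21/8.
E[D | D is odd] = (21/8) / (3/8) = 7.

7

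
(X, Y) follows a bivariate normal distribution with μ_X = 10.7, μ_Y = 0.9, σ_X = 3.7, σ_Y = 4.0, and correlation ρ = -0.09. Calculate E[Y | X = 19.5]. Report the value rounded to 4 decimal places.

E[Y | X=x] = μ_Y + ρ(σ_Y/σ_X)(x − μ_X) for jointly normal variables.
E[Y | X=19.5] = 0.9 + (-0.09)·(4.0/3.7)·(19.5 − (10.7)) = 0.9 + (-0.097297)·(8.8) = 0.0438.

0.0438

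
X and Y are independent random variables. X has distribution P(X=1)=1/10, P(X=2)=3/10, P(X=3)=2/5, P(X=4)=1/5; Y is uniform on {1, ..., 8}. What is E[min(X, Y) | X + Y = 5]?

P(X + Y = 5) = 1/8.
Summing min(X,Y)·P(x,y) over outcomes with X + Y = 5 gives 17/80.
E[min(X, Y) | X + Y = 5] = (17/80) / (1/8) = 17/10.

17/10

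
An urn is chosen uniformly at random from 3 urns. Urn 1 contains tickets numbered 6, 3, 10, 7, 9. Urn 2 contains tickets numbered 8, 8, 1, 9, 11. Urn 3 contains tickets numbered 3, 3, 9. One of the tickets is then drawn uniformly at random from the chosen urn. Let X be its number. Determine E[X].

E[X | urn 1] = (6+3+10+7+9)/5 = 7.
E[X | urn 2] = (8+8+1+9+11)/5 = 37/5.
E[X | urn 3] = (3+3+9)/3 = 5.
E[X] = (1/3)·(7) + (1/3)·(37/5) + (1/3)·(5) = 97/15.

97/15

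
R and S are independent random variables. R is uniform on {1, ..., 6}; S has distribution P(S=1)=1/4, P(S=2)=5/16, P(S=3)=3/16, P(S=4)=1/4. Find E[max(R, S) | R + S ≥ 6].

53/11

P(R + S ≥ 6) = 55/96.
Summing max(R,S)·P(x,y) over outcomes with R + S ≥ 6 gives 265/96.
E[max(R, S) | R + S ≥ 6] = (265/96) / (55/96) = 53/11.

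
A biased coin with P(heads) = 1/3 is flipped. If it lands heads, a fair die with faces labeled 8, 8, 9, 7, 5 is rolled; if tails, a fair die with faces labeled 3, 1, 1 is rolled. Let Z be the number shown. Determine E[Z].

161/45

E[Z | heads] = (8+8+9+7+5)/5 = 37/5.
E[Z | tails] = (3+1+1)/3 = 5/3.
By the law of total expectation,
E[Z] = (1/3)·(37/5) + (2/3)·(5/3) = 161/45.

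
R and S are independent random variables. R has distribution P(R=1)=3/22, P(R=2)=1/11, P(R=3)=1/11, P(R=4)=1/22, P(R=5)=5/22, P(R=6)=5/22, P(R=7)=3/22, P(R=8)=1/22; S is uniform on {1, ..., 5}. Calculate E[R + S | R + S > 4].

786/95

P(R + S > 4) = 19/22.
Summing (R+S)·P(x,y) over outcomes with R + S > 4 gives 393/55.
E[R + S | R + S > 4] = (393/55) / (19/22) = 786/95.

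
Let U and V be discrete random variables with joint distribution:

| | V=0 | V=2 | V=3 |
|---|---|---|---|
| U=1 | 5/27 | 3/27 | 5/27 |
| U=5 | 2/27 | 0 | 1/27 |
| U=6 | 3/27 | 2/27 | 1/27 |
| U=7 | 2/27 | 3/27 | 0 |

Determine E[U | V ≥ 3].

16/7

P(V ≥ 3) = 7/27.
Summing U·P(U=x,V=y) over the conditioning event gives 16/27.
E[U | V ≥ 3] = (16/27) / (7/27) = 16/7.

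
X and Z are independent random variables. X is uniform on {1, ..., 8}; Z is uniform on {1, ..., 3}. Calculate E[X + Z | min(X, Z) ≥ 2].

P(min(X, Z) ≥ 2) = 7/12.
Summing (X+Z)·P(x,y) over outcomes with min(X, Z) ≥ 2 gives 35/8.
E[X + Z | min(X, Z) ≥ 2] = (35/8) / (7/12) = 15/2.

15/2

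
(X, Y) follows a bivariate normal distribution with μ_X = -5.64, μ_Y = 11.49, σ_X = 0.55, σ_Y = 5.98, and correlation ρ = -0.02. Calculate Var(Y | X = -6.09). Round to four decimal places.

35.7461

For a bivariate normal, Var(Y | X=x) = σ_Y²(1 − ρ²).
Var(Y | X=-6.09) = (5.98)²·(1 − (-0.02)²) = 35.7604·0.9996 = 35.7461.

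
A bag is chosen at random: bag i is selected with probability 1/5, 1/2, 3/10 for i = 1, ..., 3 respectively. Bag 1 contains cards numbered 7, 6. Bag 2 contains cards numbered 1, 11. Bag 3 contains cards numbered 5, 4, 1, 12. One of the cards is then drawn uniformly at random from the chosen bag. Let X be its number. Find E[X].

E[X | bag 1] = (7+6)/2 = 13/2.
E[X | bag 2] = (1+11)/2 = 6.
E[X | bag 3] = (5+4+1+12)/4 = 11/2.
E[X] = (1/5)·(13/2) + (1/2)·(6) + (3/10)·(11/2) = 119/20.

119/20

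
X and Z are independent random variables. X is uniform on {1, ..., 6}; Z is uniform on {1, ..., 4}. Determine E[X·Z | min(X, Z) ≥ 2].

P(min(X, Z) ≥ 2) = 5/8.
Summing XZ·P(x,y) over outcomes with min(X, Z) ≥ 2 gives 15/2.
E[X·Z | min(X, Z) ≥ 2] = (15/2) / (5/8) = 12.

12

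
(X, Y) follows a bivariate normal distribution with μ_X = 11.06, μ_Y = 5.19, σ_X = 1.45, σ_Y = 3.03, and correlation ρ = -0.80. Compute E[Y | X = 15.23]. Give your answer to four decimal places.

-1.7811

E[Y | X=x] = μ_Y + ρ(σ_Y/σ_X)(x − μ_X) for jointly normal variables.
E[Y | X=15.23] = 5.19 + (-0.80)·(3.03/1.45)·(15.23 − (11.06)) = 5.19 + (-1.67172)·(4.17) = -1.7811.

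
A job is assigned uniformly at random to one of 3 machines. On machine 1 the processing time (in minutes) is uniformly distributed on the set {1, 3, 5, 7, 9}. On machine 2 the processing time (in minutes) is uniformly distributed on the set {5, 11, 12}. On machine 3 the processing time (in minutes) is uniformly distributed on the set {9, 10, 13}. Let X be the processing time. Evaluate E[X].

E[X | machine 1] = (1+3+5+7+9)/5 = 5.
E[X | machine 2] = (5+11+12)/3 = 28/3.
E[X | machine 3] = (9+10+13)/3 = 32/3.
By the law of total expectation,
E[X] = (1/3)·(5) + (1/3)·(28/3) + (1/3)·(32/3) = 25/3.

25/3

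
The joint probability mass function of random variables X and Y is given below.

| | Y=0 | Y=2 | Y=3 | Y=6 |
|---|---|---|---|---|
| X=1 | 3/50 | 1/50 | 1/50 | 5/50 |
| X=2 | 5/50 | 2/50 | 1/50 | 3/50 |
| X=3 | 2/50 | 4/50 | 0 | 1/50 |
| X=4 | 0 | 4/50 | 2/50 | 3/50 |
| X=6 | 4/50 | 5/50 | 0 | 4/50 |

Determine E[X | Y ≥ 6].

25/8

P(Y ≥ 6) = 8/25.
Summing X·P(X=x,Y=y) over the conditioning event gives 1.
E[X | Y ≥ 6] = (1) / (8/25) = 25/8.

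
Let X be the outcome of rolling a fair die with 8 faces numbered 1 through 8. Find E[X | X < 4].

2

Given X < 4, X is equally likely to be any of {1, 2, 3}.
E[X | X < 4] = (1 + 2 + 3) / 3 = 2.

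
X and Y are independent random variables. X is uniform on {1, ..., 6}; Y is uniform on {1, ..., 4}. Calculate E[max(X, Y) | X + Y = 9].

11/2

Outcomes with X + Y = 9: (5,4), (6,3), each with probability 1/24.
E[max(X, Y) | X + Y = 9] = (5 + 6) / 2 = 11/2.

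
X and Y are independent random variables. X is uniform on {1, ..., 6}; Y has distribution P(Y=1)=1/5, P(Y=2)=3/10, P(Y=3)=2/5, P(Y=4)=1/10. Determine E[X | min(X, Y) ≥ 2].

P(min(X, Y) ≥ 2) = 2/3.
Summing X·P(x,y) over outcomes with min(X, Y) ≥ 2 gives 8/3.
E[X | min(X, Y) ≥ 2] = (8/3) / (2/3) = 4.

4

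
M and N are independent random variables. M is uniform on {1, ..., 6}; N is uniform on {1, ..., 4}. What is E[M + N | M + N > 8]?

28/3

P(M + N > 8) = 1/8.
Summing (M+N)·P(x,y) over outcomes with M + N > 8 gives 7/6.
E[M + N | M + N > 8] = (7/6) / (1/8) = 28/3.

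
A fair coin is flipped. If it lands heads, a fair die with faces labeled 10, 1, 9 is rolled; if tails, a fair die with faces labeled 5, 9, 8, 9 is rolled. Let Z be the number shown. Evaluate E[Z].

173/24

E[Z | heads] = (10+1+9)/3 = 20/3.
E[Z | tails] = (5+9+8+9)/4 = 31/4.
By the law of total expectation,
E[Z] = (1/2)·(20/3) + (1/2)·(31/4) = 173/24.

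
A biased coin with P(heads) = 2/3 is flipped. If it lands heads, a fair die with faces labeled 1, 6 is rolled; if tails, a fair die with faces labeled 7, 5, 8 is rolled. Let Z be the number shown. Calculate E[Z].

41/9

E[Z | heads] = (1+6)/2 = 7/2.
E[Z | tails] = (7+5+8)/3 = 20/3.
By the law of total expectation,
E[Z] = (2/3)·(7/2) + (1/3)·(20/3) = 41/9.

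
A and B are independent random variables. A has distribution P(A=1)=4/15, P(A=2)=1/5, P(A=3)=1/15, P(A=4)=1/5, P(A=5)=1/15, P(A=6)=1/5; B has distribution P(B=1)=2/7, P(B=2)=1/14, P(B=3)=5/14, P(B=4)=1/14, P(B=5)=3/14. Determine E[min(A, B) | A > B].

113/50

P(A > B) = 10/21.
Summing min(A,B)·P(x,y) over outcomes with A > B gives 113/105.
E[min(A, B) | A > B] = (113/105) / (10/21) = 113/50.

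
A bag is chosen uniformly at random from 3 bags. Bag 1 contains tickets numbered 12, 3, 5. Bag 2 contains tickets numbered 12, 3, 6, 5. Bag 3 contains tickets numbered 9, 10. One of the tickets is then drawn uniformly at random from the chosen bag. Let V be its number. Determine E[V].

E[V | bag 1] = (12+3+5)/3 = 20/3.
E[V | bag 2] = (12+3+6+5)/4 = 13/2.
E[V | bag 3] = (9+10)/2 = 19/2.
E[V] = (1/3)·(20/3) + (1/3)·(13/2) + (1/3)·(19/2) = 68/9.

68/9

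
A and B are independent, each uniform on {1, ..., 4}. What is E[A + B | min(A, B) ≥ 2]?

6

Outcomes with min(A, B) ≥ 2: (2,2), (2,3), (2,4), (3,2), (3,3), (3,4), (4,2), (4,3), (4,4), each with probability 1/16.
E[A + B | min(A, B) ≥ 2] = (4 + 5 + 6 + 5 + 6 + 7 + 6 + 7 + 8) / 9 = 6.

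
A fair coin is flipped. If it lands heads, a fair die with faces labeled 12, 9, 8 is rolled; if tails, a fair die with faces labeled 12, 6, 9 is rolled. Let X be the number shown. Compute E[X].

28/3

E[X | heads] = (12+9+8)/3 = 29/3.
E[X | tails] = (12+6+9)/3 = 9.
E[X] = (1/2)·(29/3) + (1/2)·(9) = 28/3.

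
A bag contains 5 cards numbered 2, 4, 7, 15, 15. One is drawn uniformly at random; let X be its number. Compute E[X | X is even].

3

P(X is even) = 2/5.
Σ over the event: 2·1/5 + 4·1/5 = 6/5.
E[X | X is even] = (6/5) / (2/5) = 3.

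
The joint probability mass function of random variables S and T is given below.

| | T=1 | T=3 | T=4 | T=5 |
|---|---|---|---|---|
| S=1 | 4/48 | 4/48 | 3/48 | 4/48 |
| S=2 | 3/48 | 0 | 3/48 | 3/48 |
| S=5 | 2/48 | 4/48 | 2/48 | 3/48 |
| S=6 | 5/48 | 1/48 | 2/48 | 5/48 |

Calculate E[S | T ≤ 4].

P(T ≤ 4) = 11/16.
Summing S·P(S=x,T=y) over the conditioning event gives 37/16.
E[S | T ≤ 4] = (37/16) / (11/16) = 37/11.

37/11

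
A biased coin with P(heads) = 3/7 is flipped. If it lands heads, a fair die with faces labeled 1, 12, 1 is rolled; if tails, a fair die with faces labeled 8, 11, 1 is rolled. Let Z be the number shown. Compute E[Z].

122/21

E[Z | heads] = (1+12+1)/3 = 14/3.
E[Z | tails] = (8+11+1)/3 = 20/3.
By the law of total expectation,
E[Z] = (3/7)·(14/3) + (4/7)·(20/3) = 122/21.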